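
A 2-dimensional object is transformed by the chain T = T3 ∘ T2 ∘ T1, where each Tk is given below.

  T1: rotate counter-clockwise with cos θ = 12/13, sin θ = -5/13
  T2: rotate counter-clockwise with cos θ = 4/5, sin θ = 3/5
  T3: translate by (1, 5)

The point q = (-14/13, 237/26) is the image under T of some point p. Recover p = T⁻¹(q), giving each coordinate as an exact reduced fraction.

T1 = [12/13 5/13 0; -5/13 12/13 0; 0 0 1]
T2·T1 = [63/65 -16/65 0; 16/65 63/65 0; 0 0 1]
T3·…·T1 = [63/65 -16/65 1; 16/65 63/65 5; 0 0 1]
det M = 1; M⁻¹ = [63/65 16/65 -11/5; -16/65 63/65 -23/5; 0 0 1]
M⁻¹ · (-14/13, 237/26)ᵀ = (-1, 9/2)ᵀ

p = (-1, 9/2)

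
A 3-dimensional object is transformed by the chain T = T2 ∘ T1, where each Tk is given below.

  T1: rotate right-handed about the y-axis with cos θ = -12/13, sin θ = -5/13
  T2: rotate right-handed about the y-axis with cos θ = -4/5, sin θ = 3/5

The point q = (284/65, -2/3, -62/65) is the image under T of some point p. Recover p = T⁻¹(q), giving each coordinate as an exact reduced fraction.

T1 = [-12/13 0 -5/13 0; 0 1 0 0; 5/13 0 -12/13 0; 0 0 0 1]
T2·T1 = [63/65 0 -16/65 0; 0 1 0 0; 16/65 0 63/65 0; 0 0 0 1]
det M = 1; M⁻¹ = [63/65 0 16/65 0; 0 1 0 0; -16/65 0 63/65 0; 0 0 0 1]
M⁻¹ · (284/65, -2/3, -62/65)ᵀ = (4, -2/3, -2)ᵀ

p = (4, -2/3, -2)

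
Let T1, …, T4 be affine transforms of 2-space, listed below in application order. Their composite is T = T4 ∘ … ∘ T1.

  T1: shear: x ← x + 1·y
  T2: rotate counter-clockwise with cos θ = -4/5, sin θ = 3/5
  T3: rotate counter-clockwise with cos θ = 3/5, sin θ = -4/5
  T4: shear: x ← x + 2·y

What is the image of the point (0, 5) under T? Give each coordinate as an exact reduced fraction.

T1 shear: x ← x + 1·y: (0, 5) → (5, 5)
T2 rotate counter-clockwise with cos θ = -4/5, sin θ = 3/5: (5, 5) → (-7, -1)
T3 rotate counter-clockwise with cos θ = 3/5, sin θ = -4/5: (-7, -1) → (-5, 5)
T4 shear: x ← x + 2·y: (-5, 5) → (5, 5)

T(p) = (5, 5)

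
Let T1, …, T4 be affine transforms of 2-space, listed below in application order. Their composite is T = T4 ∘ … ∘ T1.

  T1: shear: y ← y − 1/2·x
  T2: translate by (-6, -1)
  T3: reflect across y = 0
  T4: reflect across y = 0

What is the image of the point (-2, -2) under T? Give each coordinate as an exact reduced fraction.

T1 shear: y ← y − 1/2·x: (-2, -2) → (-2, -1)
T2 translate by (-6, -1): (-2, -1) → (-8, -2)
T3 reflect across y = 0: (-8, -2) → (-8, 2)
T4 reflect across y = 0: (-8, 2) → (-8, -2)

T(p) = (-8, -2)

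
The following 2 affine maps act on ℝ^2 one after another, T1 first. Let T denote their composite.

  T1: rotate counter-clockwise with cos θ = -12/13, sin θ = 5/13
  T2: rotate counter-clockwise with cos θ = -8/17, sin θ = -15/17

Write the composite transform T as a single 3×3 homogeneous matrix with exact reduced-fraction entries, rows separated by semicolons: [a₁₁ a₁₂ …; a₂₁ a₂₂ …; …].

T = [171/221 -140/221 0; 140/221 171/221 0; 0 0 1]

T1 = [-12/13 -5/13 0; 5/13 -12/13 0; 0 0 1]
T2·T1 = [171/221 -140/221 0; 140/221 171/221 0; 0 0 1]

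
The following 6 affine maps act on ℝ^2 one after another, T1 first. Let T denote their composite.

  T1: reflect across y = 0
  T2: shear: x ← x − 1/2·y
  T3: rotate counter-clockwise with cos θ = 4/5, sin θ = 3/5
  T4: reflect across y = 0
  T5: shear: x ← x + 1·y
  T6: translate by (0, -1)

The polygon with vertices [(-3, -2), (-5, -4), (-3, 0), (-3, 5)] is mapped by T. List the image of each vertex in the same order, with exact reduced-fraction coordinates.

image vertices: (-18/5, -1/5), (-7, 0), (-3/5, 4/5), (69/10, 33/10)

T1 reflect across y = 0: (-3, -2) → (-3, 2); (-5, -4) → (-5, 4); (-3, 0) → (-3, 0); (-3, 5) → (-3, -5)
T2 shear: x ← x − 1/2·y: (-3, 2) → (-4, 2); (-5, 4) → (-7, 4); (-3, 0) → (-3, 0); (-3, -5) → (-1/2, -5)
T3 rotate counter-clockwise with cos θ = 4/5, sin θ = 3/5: (-4, 2) → (-22/5, -4/5); (-7, 4) → (-8, -1); (-3, 0) → (-12/5, -9/5); (-1/2, -5) → (13/5, -43/10)
T4 reflect across y = 0: (-22/5, -4/5) → (-22/5, 4/5); (-8, -1) → (-8, 1); (-12/5, -9/5) → (-12/5, 9/5); (13/5, -43/10) → (13/5, 43/10)
T5 shear: x ← x + 1·y: (-22/5, 4/5) → (-18/5, 4/5); (-8, 1) → (-7, 1); (-12/5, 9/5) → (-3/5, 9/5); (13/5, 43/10) → (69/10, 43/10)
T6 translate by (0, -1): (-18/5, 4/5) → (-18/5, -1/5); (-7, 1) → (-7, 0); (-3/5, 9/5) → (-3/5, 4/5); (69/10, 43/10) → (69/10, 33/10)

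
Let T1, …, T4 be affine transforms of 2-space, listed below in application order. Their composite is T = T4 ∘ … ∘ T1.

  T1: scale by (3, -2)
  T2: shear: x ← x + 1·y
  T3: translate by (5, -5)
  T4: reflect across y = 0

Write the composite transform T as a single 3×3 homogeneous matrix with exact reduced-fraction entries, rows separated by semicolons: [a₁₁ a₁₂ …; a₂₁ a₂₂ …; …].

T1 = [3 0 0; 0 -2 0; 0 0 1]
T2·T1 = [3 -2 0; 0 -2 0; 0 0 1]
T3·…·T1 = [3 -2 5; 0 -2 -5; 0 0 1]
T4·…·T1 = [3 -2 5; 0 2 5; 0 0 1]

T = [3 -2 5; 0 2 5; 0 0 1]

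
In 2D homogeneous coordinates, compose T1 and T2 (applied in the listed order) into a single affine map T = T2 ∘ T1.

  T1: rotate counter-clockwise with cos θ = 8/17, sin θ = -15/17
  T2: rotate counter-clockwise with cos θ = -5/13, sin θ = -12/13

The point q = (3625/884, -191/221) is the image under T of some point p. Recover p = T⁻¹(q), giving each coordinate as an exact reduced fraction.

p = (-4, 5/4)

T1 = [8/17 15/17 0; -15/17 8/17 0; 0 0 1]
T2·T1 = [-220/221 21/221 0; -21/221 -220/221 0; 0 0 1]
det M = 1; M⁻¹ = [-220/221 -21/221 0; 21/221 -220/221 0; 0 0 1]
M⁻¹ · (3625/884, -191/221)ᵀ = (-4, 5/4)ᵀ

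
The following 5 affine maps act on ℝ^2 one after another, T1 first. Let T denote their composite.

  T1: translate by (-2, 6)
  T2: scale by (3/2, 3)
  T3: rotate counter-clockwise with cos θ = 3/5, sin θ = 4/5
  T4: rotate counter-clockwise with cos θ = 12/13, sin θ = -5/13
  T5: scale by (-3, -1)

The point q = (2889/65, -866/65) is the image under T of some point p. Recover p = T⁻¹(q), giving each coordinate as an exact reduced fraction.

p = (-2, 1/3)

T1 = [1 0 -2; 0 1 6; 0 0 1]
T2·T1 = [3/2 0 -3; 0 3 18; 0 0 1]
T3·…·T1 = [9/10 -12/5 -81/5; 6/5 9/5 42/5; 0 0 1]
T4·…·T1 = [84/65 -99/65 -762/65; 99/130 168/65 909/65; 0 0 1]
T5·…·T1 = [-252/65 297/65 2286/65; -99/130 -168/65 -909/65; 0 0 1]
det M = 27/2; M⁻¹ = [-112/585 -22/65 2; 11/195 -56/195 -6; 0 0 1]
M⁻¹ · (2889/65, -866/65)ᵀ = (-2, 1/3)ᵀ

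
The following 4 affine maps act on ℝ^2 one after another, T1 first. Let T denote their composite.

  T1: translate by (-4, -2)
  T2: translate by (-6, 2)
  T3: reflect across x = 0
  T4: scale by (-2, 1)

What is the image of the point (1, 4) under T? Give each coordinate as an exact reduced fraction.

T1 translate by (-4, -2): (1, 4) → (-3, 2)
T2 translate by (-6, 2): (-3, 2) → (-9, 4)
T3 reflect across x = 0: (-9, 4) → (9, 4)
T4 scale by (-2, 1): (9, 4) → (-18, 4)

T(p) = (-18, 4)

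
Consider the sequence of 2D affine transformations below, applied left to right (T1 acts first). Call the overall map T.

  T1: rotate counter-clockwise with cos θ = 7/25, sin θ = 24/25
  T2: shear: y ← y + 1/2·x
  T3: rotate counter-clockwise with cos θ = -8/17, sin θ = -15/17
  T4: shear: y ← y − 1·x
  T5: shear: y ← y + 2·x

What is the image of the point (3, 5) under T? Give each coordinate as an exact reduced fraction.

T(p) = (3309/850, 5359/850)

T1 rotate counter-clockwise with cos θ = 7/25, sin θ = 24/25: (3, 5) → (-99/25, 107/25)
T2 shear: y ← y + 1/2·x: (-99/25, 107/25) → (-99/25, 23/10)
T3 rotate counter-clockwise with cos θ = -8/17, sin θ = -15/17: (-99/25, 23/10) → (3309/850, 41/17)
T4 shear: y ← y − 1·x: (3309/850, 41/17) → (3309/850, -1259/850)
T5 shear: y ← y + 2·x: (3309/850, -1259/850) → (3309/850, 5359/850)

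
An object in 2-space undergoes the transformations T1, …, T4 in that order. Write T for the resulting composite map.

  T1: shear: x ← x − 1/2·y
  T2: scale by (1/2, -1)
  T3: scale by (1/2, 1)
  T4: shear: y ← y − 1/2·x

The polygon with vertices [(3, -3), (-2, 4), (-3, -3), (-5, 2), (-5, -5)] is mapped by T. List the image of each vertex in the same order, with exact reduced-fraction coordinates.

T1 shear: x ← x − 1/2·y: (3, -3) → (9/2, -3); (-2, 4) → (-4, 4); (-3, -3) → (-3/2, -3); (-5, 2) → (-6, 2); (-5, -5) → (-5/2, -5)
T2 scale by (1/2, -1): (9/2, -3) → (9/4, 3); (-4, 4) → (-2, -4); (-3/2, -3) → (-3/4, 3); (-6, 2) → (-3, -2); (-5/2, -5) → (-5/4, 5)
T3 scale by (1/2, 1): (9/4, 3) → (9/8, 3); (-2, -4) → (-1, -4); (-3/4, 3) → (-3/8, 3); (-3, -2) → (-3/2, -2); (-5/4, 5) → (-5/8, 5)
T4 shear: y ← y − 1/2·x: (9/8, 3) → (9/8, 39/16); (-1, -4) → (-1, -7/2); (-3/8, 3) → (-3/8, 51/16); (-3/2, -2) → (-3/2, -5/4); (-5/8, 5) → (-5/8, 85/16)

image vertices: (9/8, 39/16), (-1, -7/2), (-3/8, 51/16), (-3/2, -5/4), (-5/8, 85/16)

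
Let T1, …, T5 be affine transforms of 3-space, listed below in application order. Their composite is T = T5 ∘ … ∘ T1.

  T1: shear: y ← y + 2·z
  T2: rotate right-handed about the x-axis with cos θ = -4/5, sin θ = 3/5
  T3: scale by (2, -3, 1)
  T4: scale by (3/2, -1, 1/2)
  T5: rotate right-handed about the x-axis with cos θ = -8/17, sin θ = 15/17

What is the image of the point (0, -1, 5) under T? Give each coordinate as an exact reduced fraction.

T(p) = (0, 2343/170, -2323/85)

T1 shear: y ← y + 2·z: (0, -1, 5) → (0, 9, 5)
T2 rotate right-handed about the x-axis with cos θ = -4/5, sin θ = 3/5: (0, 9, 5) → (0, -51/5, 7/5)
T3 scale by (2, -3, 1): (0, -51/5, 7/5) → (0, 153/5, 7/5)
T4 scale by (3/2, -1, 1/2): (0, 153/5, 7/5) → (0, -153/5, 7/10)
T5 rotate right-handed about the x-axis with cos θ = -8/17, sin θ = 15/17: (0, -153/5, 7/10) → (0, 2343/170, -2323/85)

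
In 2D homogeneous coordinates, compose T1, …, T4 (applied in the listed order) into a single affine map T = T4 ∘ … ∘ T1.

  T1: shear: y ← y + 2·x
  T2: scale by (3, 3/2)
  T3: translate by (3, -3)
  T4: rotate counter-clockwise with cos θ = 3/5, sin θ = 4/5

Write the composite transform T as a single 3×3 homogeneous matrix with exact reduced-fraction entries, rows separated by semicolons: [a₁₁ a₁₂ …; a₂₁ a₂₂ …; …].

T1 = [1 0 0; 2 1 0; 0 0 1]
T2·T1 = [3 0 0; 3 3/2 0; 0 0 1]
T3·…·T1 = [3 0 3; 3 3/2 -3; 0 0 1]
T4·…·T1 = [-3/5 -6/5 21/5; 21/5 9/10 3/5; 0 0 1]

T = [-3/5 -6/5 21/5; 21/5 9/10 3/5; 0 0 1]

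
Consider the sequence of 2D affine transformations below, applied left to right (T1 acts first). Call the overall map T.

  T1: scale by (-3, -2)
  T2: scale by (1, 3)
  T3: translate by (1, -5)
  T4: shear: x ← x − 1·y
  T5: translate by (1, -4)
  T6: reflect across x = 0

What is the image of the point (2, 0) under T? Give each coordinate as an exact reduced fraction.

T1 scale by (-3, -2): (2, 0) → (-6, 0)
T2 scale by (1, 3): (-6, 0) → (-6, 0)
T3 translate by (1, -5): (-6, 0) → (-5, -5)
T4 shear: x ← x − 1·y: (-5, -5) → (0, -5)
T5 translate by (1, -4): (0, -5) → (1, -9)
T6 reflect across x = 0: (1, -9) → (-1, -9)

T(p) = (-1, -9)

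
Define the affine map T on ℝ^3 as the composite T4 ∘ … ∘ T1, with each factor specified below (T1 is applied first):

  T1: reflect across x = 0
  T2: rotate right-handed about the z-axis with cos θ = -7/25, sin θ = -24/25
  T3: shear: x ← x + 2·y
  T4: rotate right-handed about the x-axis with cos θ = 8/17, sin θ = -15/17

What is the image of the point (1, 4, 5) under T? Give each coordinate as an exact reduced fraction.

T1 reflect across x = 0: (1, 4, 5) → (-1, 4, 5)
T2 rotate right-handed about the z-axis with cos θ = -7/25, sin θ = -24/25: (-1, 4, 5) → (103/25, -4/25, 5)
T3 shear: x ← x + 2·y: (103/25, -4/25, 5) → (19/5, -4/25, 5)
T4 rotate right-handed about the x-axis with cos θ = 8/17, sin θ = -15/17: (19/5, -4/25, 5) → (19/5, 1843/425, 212/85)

T(p) = (19/5, 1843/425, 212/85)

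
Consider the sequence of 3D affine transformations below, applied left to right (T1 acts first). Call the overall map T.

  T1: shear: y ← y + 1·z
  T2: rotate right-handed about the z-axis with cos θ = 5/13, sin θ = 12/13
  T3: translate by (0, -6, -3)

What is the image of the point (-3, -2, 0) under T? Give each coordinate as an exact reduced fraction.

T1 shear: y ← y + 1·z: (-3, -2, 0) → (-3, -2, 0)
T2 rotate right-handed about the z-axis with cos θ = 5/13, sin θ = 12/13: (-3, -2, 0) → (9/13, -46/13, 0)
T3 translate by (0, -6, -3): (9/13, -46/13, 0) → (9/13, -124/13, -3)

T(p) = (9/13, -124/13, -3)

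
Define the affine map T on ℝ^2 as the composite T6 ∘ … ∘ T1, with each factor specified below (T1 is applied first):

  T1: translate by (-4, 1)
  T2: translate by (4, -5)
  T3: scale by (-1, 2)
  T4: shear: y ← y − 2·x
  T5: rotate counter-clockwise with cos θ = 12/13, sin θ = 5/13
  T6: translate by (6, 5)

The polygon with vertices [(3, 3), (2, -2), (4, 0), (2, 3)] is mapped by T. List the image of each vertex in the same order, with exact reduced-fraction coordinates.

image vertices: (22/13, 98/13), (94/13, -41/13), (30/13, 45/13), (44/13, 79/13)

T1 translate by (-4, 1): (3, 3) → (-1, 4); (2, -2) → (-2, -1); (4, 0) → (0, 1); (2, 3) → (-2, 4)
T2 translate by (4, -5): (-1, 4) → (3, -1); (-2, -1) → (2, -6); (0, 1) → (4, -4); (-2, 4) → (2, -1)
T3 scale by (-1, 2): (3, -1) → (-3, -2); (2, -6) → (-2, -12); (4, -4) → (-4, -8); (2, -1) → (-2, -2)
T4 shear: y ← y − 2·x: (-3, -2) → (-3, 4); (-2, -12) → (-2, -8); (-4, -8) → (-4, 0); (-2, -2) → (-2, 2)
T5 rotate counter-clockwise with cos θ = 12/13, sin θ = 5/13: (-3, 4) → (-56/13, 33/13); (-2, -8) → (16/13, -106/13); (-4, 0) → (-48/13, -20/13); (-2, 2) → (-34/13, 14/13)
T6 translate by (6, 5): (-56/13, 33/13) → (22/13, 98/13); (16/13, -106/13) → (94/13, -41/13); (-48/13, -20/13) → (30/13, 45/13); (-34/13, 14/13) → (44/13, 79/13)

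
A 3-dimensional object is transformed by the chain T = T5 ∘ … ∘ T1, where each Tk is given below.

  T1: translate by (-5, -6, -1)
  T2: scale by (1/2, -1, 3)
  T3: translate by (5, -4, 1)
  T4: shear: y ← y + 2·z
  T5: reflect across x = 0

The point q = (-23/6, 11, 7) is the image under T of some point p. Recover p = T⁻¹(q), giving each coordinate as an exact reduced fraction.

p = (8/3, 5, 3)

T1 = [1 0 0 -5; 0 1 0 -6; 0 0 1 -1; 0 0 0 1]
T2·T1 = [1/2 0 0 -5/2; 0 -1 0 6; 0 0 3 -3; 0 0 0 1]
T3·…·T1 = [1/2 0 0 5/2; 0 -1 0 2; 0 0 3 -2; 0 0 0 1]
T4·…·T1 = [1/2 0 0 5/2; 0 -1 6 -2; 0 0 3 -2; 0 0 0 1]
T5·…·T1 = [-1/2 0 0 -5/2; 0 -1 6 -2; 0 0 3 -2; 0 0 0 1]
det M = 3/2; M⁻¹ = [-2 0 0 -5; 0 -1 2 2; 0 0 1/3 2/3; 0 0 0 1]
M⁻¹ · (-23/6, 11, 7)ᵀ = (8/3, 5, 3)ᵀ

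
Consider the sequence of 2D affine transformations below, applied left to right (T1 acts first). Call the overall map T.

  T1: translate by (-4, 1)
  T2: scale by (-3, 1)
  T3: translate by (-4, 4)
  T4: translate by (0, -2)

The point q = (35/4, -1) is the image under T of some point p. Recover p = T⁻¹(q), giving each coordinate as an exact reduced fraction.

p = (-1/4, -4)

T1 = [1 0 -4; 0 1 1; 0 0 1]
T2·T1 = [-3 0 12; 0 1 1; 0 0 1]
T3·…·T1 = [-3 0 8; 0 1 5; 0 0 1]
T4·…·T1 = [-3 0 8; 0 1 3; 0 0 1]
det M = -3; M⁻¹ = [-1/3 0 8/3; 0 1 -3; 0 0 1]
M⁻¹ · (35/4, -1)ᵀ = (-1/4, -4)ᵀ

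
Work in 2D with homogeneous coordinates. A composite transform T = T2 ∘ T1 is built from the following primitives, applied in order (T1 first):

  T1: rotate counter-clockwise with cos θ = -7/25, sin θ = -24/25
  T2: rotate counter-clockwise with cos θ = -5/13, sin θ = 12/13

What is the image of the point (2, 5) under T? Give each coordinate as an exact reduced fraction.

T(p) = (466/325, 1687/325)

T1 rotate counter-clockwise with cos θ = -7/25, sin θ = -24/25: (2, 5) → (106/25, -83/25)
T2 rotate counter-clockwise with cos θ = -5/13, sin θ = 12/13: (106/25, -83/25) → (466/325, 1687/325)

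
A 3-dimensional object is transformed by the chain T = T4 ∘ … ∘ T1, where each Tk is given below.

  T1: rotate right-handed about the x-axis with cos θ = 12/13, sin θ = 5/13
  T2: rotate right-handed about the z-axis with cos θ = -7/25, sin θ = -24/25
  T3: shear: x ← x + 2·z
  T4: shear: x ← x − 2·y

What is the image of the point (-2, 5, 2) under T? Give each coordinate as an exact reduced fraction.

T(p) = (3284/325, 274/325, 49/13)

T1 rotate right-handed about the x-axis with cos θ = 12/13, sin θ = 5/13: (-2, 5, 2) → (-2, 50/13, 49/13)
T2 rotate right-handed about the z-axis with cos θ = -7/25, sin θ = -24/25: (-2, 50/13, 49/13) → (1382/325, 274/325, 49/13)
T3 shear: x ← x + 2·z: (1382/325, 274/325, 49/13) → (3832/325, 274/325, 49/13)
T4 shear: x ← x − 2·y: (3832/325, 274/325, 49/13) → (3284/325, 274/325, 49/13)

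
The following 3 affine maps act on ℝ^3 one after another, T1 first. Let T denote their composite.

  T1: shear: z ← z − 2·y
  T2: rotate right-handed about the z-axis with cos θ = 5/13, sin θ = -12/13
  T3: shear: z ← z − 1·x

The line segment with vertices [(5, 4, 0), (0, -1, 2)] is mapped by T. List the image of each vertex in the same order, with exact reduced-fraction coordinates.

T1 shear: z ← z − 2·y: (5, 4, 0) → (5, 4, -8); (0, -1, 2) → (0, -1, 4)
T2 rotate right-handed about the z-axis with cos θ = 5/13, sin θ = -12/13: (5, 4, -8) → (73/13, -40/13, -8); (0, -1, 4) → (-12/13, -5/13, 4)
T3 shear: z ← z − 1·x: (73/13, -40/13, -8) → (73/13, -40/13, -177/13); (-12/13, -5/13, 4) → (-12/13, -5/13, 64/13)

image vertices: (73/13, -40/13, -177/13), (-12/13, -5/13, 64/13)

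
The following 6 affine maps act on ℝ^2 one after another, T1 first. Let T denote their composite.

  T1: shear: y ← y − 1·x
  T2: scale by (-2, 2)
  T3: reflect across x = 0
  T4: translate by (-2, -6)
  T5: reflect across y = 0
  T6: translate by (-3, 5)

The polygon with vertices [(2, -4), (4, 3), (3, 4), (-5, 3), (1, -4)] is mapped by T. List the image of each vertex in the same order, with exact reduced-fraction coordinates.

T1 shear: y ← y − 1·x: (2, -4) → (2, -6); (4, 3) → (4, -1); (3, 4) → (3, 1); (-5, 3) → (-5, 8); (1, -4) → (1, -5)
T2 scale by (-2, 2): (2, -6) → (-4, -12); (4, -1) → (-8, -2); (3, 1) → (-6, 2); (-5, 8) → (10, 16); (1, -5) → (-2, -10)
T3 reflect across x = 0: (-4, -12) → (4, -12); (-8, -2) → (8, -2); (-6, 2) → (6, 2); (10, 16) → (-10, 16); (-2, -10) → (2, -10)
T4 translate by (-2, -6): (4, -12) → (2, -18); (8, -2) → (6, -8); (6, 2) → (4, -4); (-10, 16) → (-12, 10); (2, -10) → (0, -16)
T5 reflect across y = 0: (2, -18) → (2, 18); (6, -8) → (6, 8); (4, -4) → (4, 4); (-12, 10) → (-12, -10); (0, -16) → (0, 16)
T6 translate by (-3, 5): (2, 18) → (-1, 23); (6, 8) → (3, 13); (4, 4) → (1, 9); (-12, -10) → (-15, -5); (0, 16) → (-3, 21)

image vertices: (-1, 23), (3, 13), (1, 9), (-15, -5), (-3, 21)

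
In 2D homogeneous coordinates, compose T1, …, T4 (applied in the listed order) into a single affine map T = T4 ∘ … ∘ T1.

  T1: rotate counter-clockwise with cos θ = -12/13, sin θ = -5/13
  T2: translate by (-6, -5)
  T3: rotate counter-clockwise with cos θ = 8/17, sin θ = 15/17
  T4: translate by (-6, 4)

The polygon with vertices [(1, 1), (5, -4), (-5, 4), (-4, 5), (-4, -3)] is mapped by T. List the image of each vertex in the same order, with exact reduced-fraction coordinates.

image vertices: (-776/221, -1047/221), (-1960/221, -1822/221), (10/221, 210/221), (209/221, -31/221), (-1551/221, 137/221)

T1 rotate counter-clockwise with cos θ = -12/13, sin θ = -5/13: (1, 1) → (-7/13, -17/13); (5, -4) → (-80/13, 23/13); (-5, 4) → (80/13, -23/13); (-4, 5) → (73/13, -40/13); (-4, -3) → (33/13, 56/13)
T2 translate by (-6, -5): (-7/13, -17/13) → (-85/13, -82/13); (-80/13, 23/13) → (-158/13, -42/13); (80/13, -23/13) → (2/13, -88/13); (73/13, -40/13) → (-5/13, -105/13); (33/13, 56/13) → (-45/13, -9/13)
T3 rotate counter-clockwise with cos θ = 8/17, sin θ = 15/17: (-85/13, -82/13) → (550/221, -1931/221); (-158/13, -42/13) → (-634/221, -2706/221); (2/13, -88/13) → (1336/221, -674/221); (-5/13, -105/13) → (1535/221, -915/221); (-45/13, -9/13) → (-225/221, -747/221)
T4 translate by (-6, 4): (550/221, -1931/221) → (-776/221, -1047/221); (-634/221, -2706/221) → (-1960/221, -1822/221); (1336/221, -674/221) → (10/221, 210/221); (1535/221, -915/221) → (209/221, -31/221); (-225/221, -747/221) → (-1551/221, 137/221)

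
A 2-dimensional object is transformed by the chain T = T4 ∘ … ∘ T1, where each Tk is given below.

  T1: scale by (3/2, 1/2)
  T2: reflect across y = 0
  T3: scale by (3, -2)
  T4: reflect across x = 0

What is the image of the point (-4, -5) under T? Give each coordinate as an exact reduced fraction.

T(p) = (18, -5)

T1 scale by (3/2, 1/2): (-4, -5) → (-6, -5/2)
T2 reflect across y = 0: (-6, -5/2) → (-6, 5/2)
T3 scale by (3, -2): (-6, 5/2) → (-18, -5)
T4 reflect across x = 0: (-18, -5) → (18, -5)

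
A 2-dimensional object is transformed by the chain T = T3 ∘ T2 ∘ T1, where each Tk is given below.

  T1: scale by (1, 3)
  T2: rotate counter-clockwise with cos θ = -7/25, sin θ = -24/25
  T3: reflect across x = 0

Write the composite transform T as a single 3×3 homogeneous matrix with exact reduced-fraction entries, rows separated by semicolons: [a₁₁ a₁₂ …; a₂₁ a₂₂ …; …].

T = [7/25 -72/25 0; -24/25 -21/25 0; 0 0 1]

T1 = [1 0 0; 0 3 0; 0 0 1]
T2·T1 = [-7/25 72/25 0; -24/25 -21/25 0; 0 0 1]
T3·…·T1 = [7/25 -72/25 0; -24/25 -21/25 0; 0 0 1]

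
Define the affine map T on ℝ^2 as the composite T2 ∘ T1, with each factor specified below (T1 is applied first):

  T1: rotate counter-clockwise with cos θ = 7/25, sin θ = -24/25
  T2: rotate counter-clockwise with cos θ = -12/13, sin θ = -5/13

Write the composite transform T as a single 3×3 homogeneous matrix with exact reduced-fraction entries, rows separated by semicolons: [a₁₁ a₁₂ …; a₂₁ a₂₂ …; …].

T1 = [7/25 24/25 0; -24/25 7/25 0; 0 0 1]
T2·T1 = [-204/325 -253/325 0; 253/325 -204/325 0; 0 0 1]

T = [-204/325 -253/325 0; 253/325 -204/325 0; 0 0 1]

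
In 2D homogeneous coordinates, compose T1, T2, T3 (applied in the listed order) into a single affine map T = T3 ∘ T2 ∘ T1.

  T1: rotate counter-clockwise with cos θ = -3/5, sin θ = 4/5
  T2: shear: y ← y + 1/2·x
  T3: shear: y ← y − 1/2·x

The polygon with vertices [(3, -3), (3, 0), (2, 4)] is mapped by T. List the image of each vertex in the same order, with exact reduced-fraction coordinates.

image vertices: (3/5, 21/5), (-9/5, 12/5), (-22/5, -4/5)

T1 rotate counter-clockwise with cos θ = -3/5, sin θ = 4/5: (3, -3) → (3/5, 21/5); (3, 0) → (-9/5, 12/5); (2, 4) → (-22/5, -4/5)
T2 shear: y ← y + 1/2·x: (3/5, 21/5) → (3/5, 9/2); (-9/5, 12/5) → (-9/5, 3/2); (-22/5, -4/5) → (-22/5, -3)
T3 shear: y ← y − 1/2·x: (3/5, 9/2) → (3/5, 21/5); (-9/5, 3/2) → (-9/5, 12/5); (-22/5, -3) → (-22/5, -4/5)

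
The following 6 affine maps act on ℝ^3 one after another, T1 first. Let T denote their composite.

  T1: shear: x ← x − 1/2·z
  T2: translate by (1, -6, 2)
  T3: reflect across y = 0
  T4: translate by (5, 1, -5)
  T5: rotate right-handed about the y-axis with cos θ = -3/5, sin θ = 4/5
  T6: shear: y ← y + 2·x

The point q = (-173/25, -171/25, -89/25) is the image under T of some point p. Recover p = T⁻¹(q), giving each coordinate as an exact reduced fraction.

T1 = [1 0 -1/2 0; 0 1 0 0; 0 0 1 0; 0 0 0 1]
T2·T1 = [1 0 -1/2 1; 0 1 0 -6; 0 0 1 2; 0 0 0 1]
T3·…·T1 = [1 0 -1/2 1; 0 -1 0 6; 0 0 1 2; 0 0 0 1]
T4·…·T1 = [1 0 -1/2 6; 0 -1 0 7; 0 0 1 -3; 0 0 0 1]
T5·…·T1 = [-3/5 0 11/10 -6; 0 -1 0 7; -4/5 0 -1/5 -3; 0 0 0 1]
T6·…·T1 = [-3/5 0 11/10 -6; -6/5 -1 11/5 -5; -4/5 0 -1/5 -3; 0 0 0 1]
det M = -1; M⁻¹ = [-1/5 0 -11/10 -9/2; 2 -1 0 7; 4/5 0 -3/5 3; 0 0 0 1]
M⁻¹ · (-173/25, -171/25, -89/25)ᵀ = (4/5, 0, -2/5)ᵀ

p = (4/5, 0, -2/5)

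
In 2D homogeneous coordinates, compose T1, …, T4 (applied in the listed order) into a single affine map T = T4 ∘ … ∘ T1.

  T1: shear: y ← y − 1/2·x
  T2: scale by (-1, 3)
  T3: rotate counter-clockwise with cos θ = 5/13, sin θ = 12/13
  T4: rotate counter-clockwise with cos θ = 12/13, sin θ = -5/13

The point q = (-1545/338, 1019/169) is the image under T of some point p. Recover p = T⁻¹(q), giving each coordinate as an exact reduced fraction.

T1 = [1 0 0; -1/2 1 0; 0 0 1]
T2·T1 = [-1 0 0; -3/2 3 0; 0 0 1]
T3·…·T1 = [1 -36/13 0; -3/2 15/13 0; 0 0 1]
T4·…·T1 = [9/26 -357/169 0; -23/13 360/169 0; 0 0 1]
det M = -3; M⁻¹ = [-120/169 -119/169 0; -23/39 -3/26 0; 0 0 1]
M⁻¹ · (-1545/338, 1019/169)ᵀ = (-1, 2)ᵀ

p = (-1, 2)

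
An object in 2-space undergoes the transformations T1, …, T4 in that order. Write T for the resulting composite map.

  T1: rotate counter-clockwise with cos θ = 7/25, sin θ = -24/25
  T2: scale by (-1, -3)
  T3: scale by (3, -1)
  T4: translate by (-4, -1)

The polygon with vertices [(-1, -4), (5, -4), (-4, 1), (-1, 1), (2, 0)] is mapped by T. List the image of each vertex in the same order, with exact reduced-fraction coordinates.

image vertices: (209/25, -37/25), (83/25, -469/25), (-88/25, 284/25), (-151/25, 68/25), (-142/25, -169/25)

T1 rotate counter-clockwise with cos θ = 7/25, sin θ = -24/25: (-1, -4) → (-103/25, -4/25); (5, -4) → (-61/25, -148/25); (-4, 1) → (-4/25, 103/25); (-1, 1) → (17/25, 31/25); (2, 0) → (14/25, -48/25)
T2 scale by (-1, -3): (-103/25, -4/25) → (103/25, 12/25); (-61/25, -148/25) → (61/25, 444/25); (-4/25, 103/25) → (4/25, -309/25); (17/25, 31/25) → (-17/25, -93/25); (14/25, -48/25) → (-14/25, 144/25)
T3 scale by (3, -1): (103/25, 12/25) → (309/25, -12/25); (61/25, 444/25) → (183/25, -444/25); (4/25, -309/25) → (12/25, 309/25); (-17/25, -93/25) → (-51/25, 93/25); (-14/25, 144/25) → (-42/25, -144/25)
T4 translate by (-4, -1): (309/25, -12/25) → (209/25, -37/25); (183/25, -444/25) → (83/25, -469/25); (12/25, 309/25) → (-88/25, 284/25); (-51/25, 93/25) → (-151/25, 68/25); (-42/25, -144/25) → (-142/25, -169/25)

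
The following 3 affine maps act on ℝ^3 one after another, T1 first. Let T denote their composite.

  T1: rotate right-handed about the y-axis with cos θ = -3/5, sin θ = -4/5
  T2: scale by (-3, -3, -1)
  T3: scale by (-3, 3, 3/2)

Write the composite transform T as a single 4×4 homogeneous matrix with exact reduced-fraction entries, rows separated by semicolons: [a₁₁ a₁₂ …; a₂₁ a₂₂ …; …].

T = [-27/5 0 -36/5 0; 0 -9 0 0; -6/5 0 9/10 0; 0 0 0 1]

T1 = [-3/5 0 -4/5 0; 0 1 0 0; 4/5 0 -3/5 0; 0 0 0 1]
T2·T1 = [9/5 0 12/5 0; 0 -3 0 0; -4/5 0 3/5 0; 0 0 0 1]
T3·…·T1 = [-27/5 0 -36/5 0; 0 -9 0 0; -6/5 0 9/10 0; 0 0 0 1]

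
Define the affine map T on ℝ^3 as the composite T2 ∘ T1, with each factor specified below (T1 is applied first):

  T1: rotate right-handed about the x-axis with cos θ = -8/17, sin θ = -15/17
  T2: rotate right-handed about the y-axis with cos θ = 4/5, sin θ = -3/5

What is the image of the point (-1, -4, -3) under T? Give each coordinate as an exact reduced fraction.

T(p) = (-64/17, -13/17, 57/17)

T1 rotate right-handed about the x-axis with cos θ = -8/17, sin θ = -15/17: (-1, -4, -3) → (-1, -13/17, 84/17)
T2 rotate right-handed about the y-axis with cos θ = 4/5, sin θ = -3/5: (-1, -13/17, 84/17) → (-64/17, -13/17, 57/17)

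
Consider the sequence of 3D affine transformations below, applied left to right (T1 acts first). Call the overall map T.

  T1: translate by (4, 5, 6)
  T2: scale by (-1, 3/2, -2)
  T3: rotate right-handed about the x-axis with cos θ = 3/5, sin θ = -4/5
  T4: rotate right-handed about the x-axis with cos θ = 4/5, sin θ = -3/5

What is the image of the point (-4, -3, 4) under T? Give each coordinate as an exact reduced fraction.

T(p) = (0, -20, -3)

T1 translate by (4, 5, 6): (-4, -3, 4) → (0, 2, 10)
T2 scale by (-1, 3/2, -2): (0, 2, 10) → (0, 3, -20)
T3 rotate right-handed about the x-axis with cos θ = 3/5, sin θ = -4/5: (0, 3, -20) → (0, -71/5, -72/5)
T4 rotate right-handed about the x-axis with cos θ = 4/5, sin θ = -3/5: (0, -71/5, -72/5) → (0, -20, -3)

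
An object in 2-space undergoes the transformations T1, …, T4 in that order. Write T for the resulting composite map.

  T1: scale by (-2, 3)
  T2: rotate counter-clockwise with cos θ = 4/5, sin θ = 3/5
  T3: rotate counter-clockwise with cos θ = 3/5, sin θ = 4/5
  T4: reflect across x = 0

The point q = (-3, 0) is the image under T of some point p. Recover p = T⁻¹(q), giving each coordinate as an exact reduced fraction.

T1 = [-2 0 0; 0 3 0; 0 0 1]
T2·T1 = [-8/5 -9/5 0; -6/5 12/5 0; 0 0 1]
T3·…·T1 = [0 -3 0; -2 0 0; 0 0 1]
T4·…·T1 = [0 3 0; -2 0 0; 0 0 1]
det M = 6; M⁻¹ = [0 -1/2 0; 1/3 0 0; 0 0 1]
M⁻¹ · (-3, 0)ᵀ = (0, -1)ᵀ

p = (0, -1)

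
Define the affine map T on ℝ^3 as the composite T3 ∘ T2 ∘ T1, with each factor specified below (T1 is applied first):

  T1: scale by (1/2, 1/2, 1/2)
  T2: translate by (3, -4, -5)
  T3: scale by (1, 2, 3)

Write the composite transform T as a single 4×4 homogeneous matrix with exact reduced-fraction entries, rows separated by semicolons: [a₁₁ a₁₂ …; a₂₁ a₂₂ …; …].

T = [1/2 0 0 3; 0 1 0 -8; 0 0 3/2 -15; 0 0 0 1]

T1 = [1/2 0 0 0; 0 1/2 0 0; 0 0 1/2 0; 0 0 0 1]
T2·T1 = [1/2 0 0 3; 0 1/2 0 -4; 0 0 1/2 -5; 0 0 0 1]
T3·…·T1 = [1/2 0 0 3; 0 1 0 -8; 0 0 3/2 -15; 0 0 0 1]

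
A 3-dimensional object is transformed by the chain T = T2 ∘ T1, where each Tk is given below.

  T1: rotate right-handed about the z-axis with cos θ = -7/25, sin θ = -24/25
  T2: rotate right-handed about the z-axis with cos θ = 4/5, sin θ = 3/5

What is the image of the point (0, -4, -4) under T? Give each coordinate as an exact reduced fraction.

T(p) = (-468/125, -176/125, -4)

T1 rotate right-handed about the z-axis with cos θ = -7/25, sin θ = -24/25: (0, -4, -4) → (-96/25, 28/25, -4)
T2 rotate right-handed about the z-axis with cos θ = 4/5, sin θ = 3/5: (-96/25, 28/25, -4) → (-468/125, -176/125, -4)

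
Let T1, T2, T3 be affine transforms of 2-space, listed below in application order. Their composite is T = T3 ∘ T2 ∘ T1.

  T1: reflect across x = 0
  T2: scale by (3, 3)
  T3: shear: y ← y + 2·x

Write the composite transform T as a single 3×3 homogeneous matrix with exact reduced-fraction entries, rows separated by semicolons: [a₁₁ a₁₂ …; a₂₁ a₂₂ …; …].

T = [-3 0 0; -6 3 0; 0 0 1]

T1 = [-1 0 0; 0 1 0; 0 0 1]
T2·T1 = [-3 0 0; 0 3 0; 0 0 1]
T3·…·T1 = [-3 0 0; -6 3 0; 0 0 1]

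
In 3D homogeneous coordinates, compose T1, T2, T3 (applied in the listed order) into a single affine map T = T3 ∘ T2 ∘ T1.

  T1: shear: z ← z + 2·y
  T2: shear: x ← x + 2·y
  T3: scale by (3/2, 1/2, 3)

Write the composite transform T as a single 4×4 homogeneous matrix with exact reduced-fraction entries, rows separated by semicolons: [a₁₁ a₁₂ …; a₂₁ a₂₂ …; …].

T1 = [1 0 0 0; 0 1 0 0; 0 2 1 0; 0 0 0 1]
T2·T1 = [1 2 0 0; 0 1 0 0; 0 2 1 0; 0 0 0 1]
T3·…·T1 = [3/2 3 0 0; 0 1/2 0 0; 0 6 3 0; 0 0 0 1]

T = [3/2 3 0 0; 0 1/2 0 0; 0 6 3 0; 0 0 0 1]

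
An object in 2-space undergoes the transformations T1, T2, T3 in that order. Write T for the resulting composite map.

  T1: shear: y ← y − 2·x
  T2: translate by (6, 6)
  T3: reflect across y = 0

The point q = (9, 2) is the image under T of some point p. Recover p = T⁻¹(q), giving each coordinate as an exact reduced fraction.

T1 = [1 0 0; -2 1 0; 0 0 1]
T2·T1 = [1 0 6; -2 1 6; 0 0 1]
T3·…·T1 = [1 0 6; 2 -1 -6; 0 0 1]
det M = -1; M⁻¹ = [1 0 -6; 2 -1 -18; 0 0 1]
M⁻¹ · (9, 2)ᵀ = (3, -2)ᵀ

p = (3, -2)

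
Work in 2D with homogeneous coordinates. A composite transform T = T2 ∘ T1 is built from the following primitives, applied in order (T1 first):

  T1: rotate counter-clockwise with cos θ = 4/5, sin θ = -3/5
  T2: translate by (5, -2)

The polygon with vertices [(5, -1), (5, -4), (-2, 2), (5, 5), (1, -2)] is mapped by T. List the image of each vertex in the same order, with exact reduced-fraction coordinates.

T1 rotate counter-clockwise with cos θ = 4/5, sin θ = -3/5: (5, -1) → (17/5, -19/5); (5, -4) → (8/5, -31/5); (-2, 2) → (-2/5, 14/5); (5, 5) → (7, 1); (1, -2) → (-2/5, -11/5)
T2 translate by (5, -2): (17/5, -19/5) → (42/5, -29/5); (8/5, -31/5) → (33/5, -41/5); (-2/5, 14/5) → (23/5, 4/5); (7, 1) → (12, -1); (-2/5, -11/5) → (23/5, -21/5)

image vertices: (42/5, -29/5), (33/5, -41/5), (23/5, 4/5), (12, -1), (23/5, -21/5)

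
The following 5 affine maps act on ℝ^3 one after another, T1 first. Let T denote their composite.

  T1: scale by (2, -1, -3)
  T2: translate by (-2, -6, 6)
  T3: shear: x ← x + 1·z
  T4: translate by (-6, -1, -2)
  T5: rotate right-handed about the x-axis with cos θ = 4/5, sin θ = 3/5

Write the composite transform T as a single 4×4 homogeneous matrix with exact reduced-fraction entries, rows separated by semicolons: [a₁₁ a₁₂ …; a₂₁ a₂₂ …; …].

T1 = [2 0 0 0; 0 -1 0 0; 0 0 -3 0; 0 0 0 1]
T2·T1 = [2 0 0 -2; 0 -1 0 -6; 0 0 -3 6; 0 0 0 1]
T3·…·T1 = [2 0 -3 4; 0 -1 0 -6; 0 0 -3 6; 0 0 0 1]
T4·…·T1 = [2 0 -3 -2; 0 -1 0 -7; 0 0 -3 4; 0 0 0 1]
T5·…·T1 = [2 0 -3 -2; 0 -4/5 9/5 -8; 0 -3/5 -12/5 -1; 0 0 0 1]

T = [2 0 -3 -2; 0 -4/5 9/5 -8; 0 -3/5 -12/5 -1; 0 0 0 1]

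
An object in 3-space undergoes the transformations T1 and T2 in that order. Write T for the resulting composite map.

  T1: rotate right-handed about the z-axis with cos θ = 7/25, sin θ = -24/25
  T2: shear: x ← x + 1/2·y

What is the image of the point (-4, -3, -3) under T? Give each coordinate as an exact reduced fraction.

T(p) = (-5/2, 3, -3)

T1 rotate right-handed about the z-axis with cos θ = 7/25, sin θ = -24/25: (-4, -3, -3) → (-4, 3, -3)
T2 shear: x ← x + 1/2·y: (-4, 3, -3) → (-5/2, 3, -3)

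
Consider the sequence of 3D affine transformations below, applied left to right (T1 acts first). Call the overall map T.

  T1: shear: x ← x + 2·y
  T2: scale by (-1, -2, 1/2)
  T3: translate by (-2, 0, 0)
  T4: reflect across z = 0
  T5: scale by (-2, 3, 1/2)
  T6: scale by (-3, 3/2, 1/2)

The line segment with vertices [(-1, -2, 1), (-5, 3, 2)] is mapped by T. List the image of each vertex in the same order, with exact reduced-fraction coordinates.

image vertices: (18, 18, -1/8), (-18, -27, -1/4)

T1 shear: x ← x + 2·y: (-1, -2, 1) → (-5, -2, 1); (-5, 3, 2) → (1, 3, 2)
T2 scale by (-1, -2, 1/2): (-5, -2, 1) → (5, 4, 1/2); (1, 3, 2) → (-1, -6, 1)
T3 translate by (-2, 0, 0): (5, 4, 1/2) → (3, 4, 1/2); (-1, -6, 1) → (-3, -6, 1)
T4 reflect across z = 0: (3, 4, 1/2) → (3, 4, -1/2); (-3, -6, 1) → (-3, -6, -1)
T5 scale by (-2, 3, 1/2): (3, 4, -1/2) → (-6, 12, -1/4); (-3, -6, -1) → (6, -18, -1/2)
T6 scale by (-3, 3/2, 1/2): (-6, 12, -1/4) → (18, 18, -1/8); (6, -18, -1/2) → (-18, -27, -1/4)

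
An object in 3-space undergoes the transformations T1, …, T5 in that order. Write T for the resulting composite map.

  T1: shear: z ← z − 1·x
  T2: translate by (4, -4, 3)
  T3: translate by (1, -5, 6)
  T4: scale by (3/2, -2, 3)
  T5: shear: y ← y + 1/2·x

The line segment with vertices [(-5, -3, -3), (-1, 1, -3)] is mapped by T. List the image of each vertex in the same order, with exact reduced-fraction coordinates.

T1 shear: z ← z − 1·x: (-5, -3, -3) → (-5, -3, 2); (-1, 1, -3) → (-1, 1, -2)
T2 translate by (4, -4, 3): (-5, -3, 2) → (-1, -7, 5); (-1, 1, -2) → (3, -3, 1)
T3 translate by (1, -5, 6): (-1, -7, 5) → (0, -12, 11); (3, -3, 1) → (4, -8, 7)
T4 scale by (3/2, -2, 3): (0, -12, 11) → (0, 24, 33); (4, -8, 7) → (6, 16, 21)
T5 shear: y ← y + 1/2·x: (0, 24, 33) → (0, 24, 33); (6, 16, 21) → (6, 19, 21)

image vertices: (0, 24, 33), (6, 19, 21)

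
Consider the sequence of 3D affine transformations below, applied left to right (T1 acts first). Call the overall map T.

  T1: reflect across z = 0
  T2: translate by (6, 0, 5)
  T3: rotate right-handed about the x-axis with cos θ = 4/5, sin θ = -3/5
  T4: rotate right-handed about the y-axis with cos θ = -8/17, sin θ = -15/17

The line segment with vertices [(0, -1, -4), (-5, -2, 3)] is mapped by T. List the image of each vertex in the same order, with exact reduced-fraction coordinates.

T1 reflect across z = 0: (0, -1, -4) → (0, -1, 4); (-5, -2, 3) → (-5, -2, -3)
T2 translate by (6, 0, 5): (0, -1, 4) → (6, -1, 9); (-5, -2, -3) → (1, -2, 2)
T3 rotate right-handed about the x-axis with cos θ = 4/5, sin θ = -3/5: (6, -1, 9) → (6, 23/5, 39/5); (1, -2, 2) → (1, -2/5, 14/5)
T4 rotate right-handed about the y-axis with cos θ = -8/17, sin θ = -15/17: (6, 23/5, 39/5) → (-165/17, 23/5, 138/85); (1, -2/5, 14/5) → (-50/17, -2/5, -37/85)

image vertices: (-165/17, 23/5, 138/85), (-50/17, -2/5, -37/85)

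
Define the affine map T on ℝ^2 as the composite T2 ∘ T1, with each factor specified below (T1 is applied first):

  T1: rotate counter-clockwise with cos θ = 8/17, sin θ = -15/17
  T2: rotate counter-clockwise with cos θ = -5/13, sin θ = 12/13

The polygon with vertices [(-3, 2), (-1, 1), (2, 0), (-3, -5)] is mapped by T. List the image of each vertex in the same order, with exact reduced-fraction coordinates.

T1 rotate counter-clockwise with cos θ = 8/17, sin θ = -15/17: (-3, 2) → (6/17, 61/17); (-1, 1) → (7/17, 23/17); (2, 0) → (16/17, -30/17); (-3, -5) → (-99/17, 5/17)
T2 rotate counter-clockwise with cos θ = -5/13, sin θ = 12/13: (6/17, 61/17) → (-762/221, -233/221); (7/17, 23/17) → (-311/221, -31/221); (16/17, -30/17) → (280/221, 342/221); (-99/17, 5/17) → (435/221, -1213/221)

image vertices: (-762/221, -233/221), (-311/221, -31/221), (280/221, 342/221), (435/221, -1213/221)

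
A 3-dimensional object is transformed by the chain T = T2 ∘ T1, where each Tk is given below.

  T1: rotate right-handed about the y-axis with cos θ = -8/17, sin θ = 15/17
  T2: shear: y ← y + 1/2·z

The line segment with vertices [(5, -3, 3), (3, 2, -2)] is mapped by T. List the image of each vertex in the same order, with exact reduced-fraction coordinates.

T1 rotate right-handed about the y-axis with cos θ = -8/17, sin θ = 15/17: (5, -3, 3) → (5/17, -3, -99/17); (3, 2, -2) → (-54/17, 2, -29/17)
T2 shear: y ← y + 1/2·z: (5/17, -3, -99/17) → (5/17, -201/34, -99/17); (-54/17, 2, -29/17) → (-54/17, 39/34, -29/17)

image vertices: (5/17, -201/34, -99/17), (-54/17, 39/34, -29/17)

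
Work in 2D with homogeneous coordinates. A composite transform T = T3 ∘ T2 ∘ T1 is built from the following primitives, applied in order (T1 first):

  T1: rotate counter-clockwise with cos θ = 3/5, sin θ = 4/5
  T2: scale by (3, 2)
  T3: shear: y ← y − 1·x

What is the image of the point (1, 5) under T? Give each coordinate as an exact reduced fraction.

T(p) = (-51/5, 89/5)

T1 rotate counter-clockwise with cos θ = 3/5, sin θ = 4/5: (1, 5) → (-17/5, 19/5)
T2 scale by (3, 2): (-17/5, 19/5) → (-51/5, 38/5)
T3 shear: y ← y − 1·x: (-51/5, 38/5) → (-51/5, 89/5)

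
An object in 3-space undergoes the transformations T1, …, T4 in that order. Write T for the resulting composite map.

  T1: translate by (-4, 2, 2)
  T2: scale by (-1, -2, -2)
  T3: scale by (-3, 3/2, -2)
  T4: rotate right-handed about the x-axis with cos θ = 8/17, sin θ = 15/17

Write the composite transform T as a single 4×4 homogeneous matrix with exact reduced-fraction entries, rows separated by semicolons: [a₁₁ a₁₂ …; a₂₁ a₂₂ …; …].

T = [3 0 0 -12; 0 -24/17 -60/17 -168/17; 0 -45/17 32/17 -26/17; 0 0 0 1]

T1 = [1 0 0 -4; 0 1 0 2; 0 0 1 2; 0 0 0 1]
T2·T1 = [-1 0 0 4; 0 -2 0 -4; 0 0 -2 -4; 0 0 0 1]
T3·…·T1 = [3 0 0 -12; 0 -3 0 -6; 0 0 4 8; 0 0 0 1]
T4·…·T1 = [3 0 0 -12; 0 -24/17 -60/17 -168/17; 0 -45/17 32/17 -26/17; 0 0 0 1]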